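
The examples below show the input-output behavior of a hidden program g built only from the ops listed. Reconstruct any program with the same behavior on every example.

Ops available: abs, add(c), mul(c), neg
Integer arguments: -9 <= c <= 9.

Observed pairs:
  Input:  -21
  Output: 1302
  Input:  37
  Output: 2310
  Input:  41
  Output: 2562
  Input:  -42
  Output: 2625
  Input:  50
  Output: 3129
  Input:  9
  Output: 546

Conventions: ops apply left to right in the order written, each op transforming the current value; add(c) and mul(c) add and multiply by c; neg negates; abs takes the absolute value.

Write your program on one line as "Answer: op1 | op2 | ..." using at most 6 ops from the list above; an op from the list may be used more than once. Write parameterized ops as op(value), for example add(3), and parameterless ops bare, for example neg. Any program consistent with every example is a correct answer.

abs | mul(-9) | add(3) | neg | mul(7)

Check, running the answer program on each example:
  -21 -> 21 -> -189 -> -186 -> 186 -> 1302
  37 -> 37 -> -333 -> -330 -> 330 -> 2310
  41 -> 41 -> -369 -> -366 -> 366 -> 2562
  -42 -> 42 -> -378 -> -375 -> 375 -> 2625
  50 -> 50 -> -450 -> -447 -> 447 -> 3129
  9 -> 9 -> -81 -> -78 -> 78 -> 546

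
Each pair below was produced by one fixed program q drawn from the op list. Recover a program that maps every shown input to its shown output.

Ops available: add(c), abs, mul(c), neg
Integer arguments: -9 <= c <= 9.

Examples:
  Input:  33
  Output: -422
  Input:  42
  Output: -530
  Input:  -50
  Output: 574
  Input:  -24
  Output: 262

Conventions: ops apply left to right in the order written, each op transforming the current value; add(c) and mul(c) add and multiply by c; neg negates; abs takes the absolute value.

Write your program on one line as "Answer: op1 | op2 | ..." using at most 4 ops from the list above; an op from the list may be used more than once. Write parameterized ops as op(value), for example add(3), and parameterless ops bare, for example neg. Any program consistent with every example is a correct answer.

mul(-2) | add(-4) | mul(6) | add(-2)

Check, running the answer program on each example:
  33 -> -66 -> -70 -> -420 -> -422
  42 -> -84 -> -88 -> -528 -> -530
  -50 -> 100 -> 96 -> 576 -> 574
  -24 -> 48 -> 44 -> 264 -> 262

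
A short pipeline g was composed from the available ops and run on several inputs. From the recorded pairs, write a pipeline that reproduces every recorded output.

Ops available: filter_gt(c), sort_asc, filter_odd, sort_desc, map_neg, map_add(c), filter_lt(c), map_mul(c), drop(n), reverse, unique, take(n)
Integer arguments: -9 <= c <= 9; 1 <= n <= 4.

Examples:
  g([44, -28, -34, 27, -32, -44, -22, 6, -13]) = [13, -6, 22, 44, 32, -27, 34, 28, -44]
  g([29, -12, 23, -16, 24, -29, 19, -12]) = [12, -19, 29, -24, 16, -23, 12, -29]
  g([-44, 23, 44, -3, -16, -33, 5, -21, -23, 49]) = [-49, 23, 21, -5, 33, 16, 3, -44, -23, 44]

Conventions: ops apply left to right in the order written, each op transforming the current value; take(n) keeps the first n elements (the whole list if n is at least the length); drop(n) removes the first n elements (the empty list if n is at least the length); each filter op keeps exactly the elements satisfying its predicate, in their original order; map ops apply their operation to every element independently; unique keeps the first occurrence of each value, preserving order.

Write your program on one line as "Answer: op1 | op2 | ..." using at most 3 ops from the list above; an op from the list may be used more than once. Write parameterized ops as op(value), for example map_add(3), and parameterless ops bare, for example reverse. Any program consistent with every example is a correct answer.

map_neg | reverse

Check, running the answer program on each example:
  [44, -28, -34, 27, -32, -44, -22, 6, -13] -> [-44, 28, 34, -27, 32, 44, 22, -6, 13] -> [13, -6, 22, 44, 32, -27, 34, 28, -44]
  [29, -12, 23, -16, 24, -29, 19, -12] -> [-29, 12, -23, 16, -24, 29, -19, 12] -> [12, -19, 29, -24, 16, -23, 12, -29]
  [-44, 23, 44, -3, -16, -33, 5, -21, -23, 49] -> [44, -23, -44, 3, 16, 33, -5, 21, 23, -49] -> [-49, 23, 21, -5, 33, 16, 3, -44, -23, 44]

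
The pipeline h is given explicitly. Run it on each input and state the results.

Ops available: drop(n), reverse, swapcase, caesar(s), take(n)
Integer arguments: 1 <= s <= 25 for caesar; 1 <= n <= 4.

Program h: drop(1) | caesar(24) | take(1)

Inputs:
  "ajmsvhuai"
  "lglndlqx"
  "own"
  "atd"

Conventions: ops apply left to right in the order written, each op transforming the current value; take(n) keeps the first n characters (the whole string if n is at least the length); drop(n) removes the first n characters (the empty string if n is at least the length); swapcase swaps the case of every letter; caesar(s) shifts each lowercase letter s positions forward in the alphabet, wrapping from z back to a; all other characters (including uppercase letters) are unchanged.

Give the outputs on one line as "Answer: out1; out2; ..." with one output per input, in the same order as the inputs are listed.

"h"; "e"; "u"; "r"

Execution, op by op:
  "ajmsvhuai" -> "jmsvhuai" -> "hkqtfsyg" -> "h"
  "lglndlqx" -> "glndlqx" -> "ejlbjov" -> "e"
  "own" -> "wn" -> "ul" -> "u"
  "atd" -> "td" -> "rb" -> "r"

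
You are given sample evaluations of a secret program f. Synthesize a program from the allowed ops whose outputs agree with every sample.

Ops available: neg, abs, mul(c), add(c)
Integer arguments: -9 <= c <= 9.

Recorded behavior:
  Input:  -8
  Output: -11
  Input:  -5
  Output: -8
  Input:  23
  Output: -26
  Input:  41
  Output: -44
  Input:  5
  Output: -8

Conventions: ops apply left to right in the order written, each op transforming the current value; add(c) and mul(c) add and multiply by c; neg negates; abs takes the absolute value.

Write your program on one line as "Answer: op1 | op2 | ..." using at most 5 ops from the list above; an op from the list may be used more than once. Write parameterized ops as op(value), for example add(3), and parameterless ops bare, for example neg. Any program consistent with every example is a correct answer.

abs | neg | add(-7) | add(4)

Check, running the answer program on each example:
  -8 -> 8 -> -8 -> -15 -> -11
  -5 -> 5 -> -5 -> -12 -> -8
  23 -> 23 -> -23 -> -30 -> -26
  41 -> 41 -> -41 -> -48 -> -44
  5 -> 5 -> -5 -> -12 -> -8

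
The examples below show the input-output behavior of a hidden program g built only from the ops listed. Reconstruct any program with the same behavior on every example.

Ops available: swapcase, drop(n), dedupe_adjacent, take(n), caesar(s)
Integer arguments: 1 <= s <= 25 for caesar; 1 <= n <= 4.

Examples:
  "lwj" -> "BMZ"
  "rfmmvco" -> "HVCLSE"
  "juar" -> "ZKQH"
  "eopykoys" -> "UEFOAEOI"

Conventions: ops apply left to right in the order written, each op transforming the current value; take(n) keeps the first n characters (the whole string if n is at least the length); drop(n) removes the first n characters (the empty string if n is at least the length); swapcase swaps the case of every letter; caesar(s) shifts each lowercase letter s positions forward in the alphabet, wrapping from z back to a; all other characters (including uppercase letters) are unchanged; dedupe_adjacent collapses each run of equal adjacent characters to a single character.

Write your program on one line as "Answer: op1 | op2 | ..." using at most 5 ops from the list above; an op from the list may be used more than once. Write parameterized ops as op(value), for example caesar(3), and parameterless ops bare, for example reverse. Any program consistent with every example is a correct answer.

caesar(25) | caesar(17) | swapcase | dedupe_adjacent

Check, running the answer program on each example:
  "lwj" -> "kvi" -> "bmz" -> "BMZ" -> "BMZ"
  "rfmmvco" -> "qellubn" -> "hvcclse" -> "HVCCLSE" -> "HVCLSE"
  "juar" -> "itzq" -> "zkqh" -> "ZKQH" -> "ZKQH"
  "eopykoys" -> "dnoxjnxr" -> "uefoaeoi" -> "UEFOAEOI" -> "UEFOAEOI"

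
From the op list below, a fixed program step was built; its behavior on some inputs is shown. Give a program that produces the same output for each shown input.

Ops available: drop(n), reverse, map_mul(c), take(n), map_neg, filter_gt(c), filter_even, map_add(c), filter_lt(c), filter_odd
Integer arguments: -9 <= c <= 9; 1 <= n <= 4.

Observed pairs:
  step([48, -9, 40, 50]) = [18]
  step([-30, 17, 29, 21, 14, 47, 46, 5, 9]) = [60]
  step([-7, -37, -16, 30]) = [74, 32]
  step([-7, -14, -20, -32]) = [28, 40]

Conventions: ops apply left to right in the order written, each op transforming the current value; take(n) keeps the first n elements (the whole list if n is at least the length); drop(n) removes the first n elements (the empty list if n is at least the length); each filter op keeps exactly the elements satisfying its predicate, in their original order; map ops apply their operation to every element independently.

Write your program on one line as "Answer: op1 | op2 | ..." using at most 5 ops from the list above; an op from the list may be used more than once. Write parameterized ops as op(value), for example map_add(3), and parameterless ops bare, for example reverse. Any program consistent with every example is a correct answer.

take(4) | take(3) | filter_lt(-7) | map_mul(-2)

Check, running the answer program on each example:
  [48, -9, 40, 50] -> [48, -9, 40, 50] -> [48, -9, 40] -> [-9] -> [18]
  [-30, 17, 29, 21, 14, 47, 46, 5, 9] -> [-30, 17, 29, 21] -> [-30, 17, 29] -> [-30] -> [60]
  [-7, -37, -16, 30] -> [-7, -37, -16, 30] -> [-7, -37, -16] -> [-37, -16] -> [74, 32]
  [-7, -14, -20, -32] -> [-7, -14, -20, -32] -> [-7, -14, -20] -> [-14, -20] -> [28, 40]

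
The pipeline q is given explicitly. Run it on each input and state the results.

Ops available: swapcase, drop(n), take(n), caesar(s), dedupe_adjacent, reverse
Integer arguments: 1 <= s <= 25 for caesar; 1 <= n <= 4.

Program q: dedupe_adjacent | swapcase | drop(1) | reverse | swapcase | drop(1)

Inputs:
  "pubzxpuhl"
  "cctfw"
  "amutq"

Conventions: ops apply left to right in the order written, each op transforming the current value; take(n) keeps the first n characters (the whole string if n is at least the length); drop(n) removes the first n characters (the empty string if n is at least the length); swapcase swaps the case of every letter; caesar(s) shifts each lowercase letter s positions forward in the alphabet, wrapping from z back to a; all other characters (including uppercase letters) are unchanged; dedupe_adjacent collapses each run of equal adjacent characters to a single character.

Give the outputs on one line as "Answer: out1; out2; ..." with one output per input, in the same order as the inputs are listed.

"hupxzbu"; "ft"; "tum"

Execution, op by op:
  "pubzxpuhl" -> "pubzxpuhl" -> "PUBZXPUHL" -> "UBZXPUHL" -> "LHUPXZBU" -> "lhupxzbu" -> "hupxzbu"
  "cctfw" -> "ctfw" -> "CTFW" -> "TFW" -> "WFT" -> "wft" -> "ft"
  "amutq" -> "amutq" -> "AMUTQ" -> "MUTQ" -> "QTUM" -> "qtum" -> "tum"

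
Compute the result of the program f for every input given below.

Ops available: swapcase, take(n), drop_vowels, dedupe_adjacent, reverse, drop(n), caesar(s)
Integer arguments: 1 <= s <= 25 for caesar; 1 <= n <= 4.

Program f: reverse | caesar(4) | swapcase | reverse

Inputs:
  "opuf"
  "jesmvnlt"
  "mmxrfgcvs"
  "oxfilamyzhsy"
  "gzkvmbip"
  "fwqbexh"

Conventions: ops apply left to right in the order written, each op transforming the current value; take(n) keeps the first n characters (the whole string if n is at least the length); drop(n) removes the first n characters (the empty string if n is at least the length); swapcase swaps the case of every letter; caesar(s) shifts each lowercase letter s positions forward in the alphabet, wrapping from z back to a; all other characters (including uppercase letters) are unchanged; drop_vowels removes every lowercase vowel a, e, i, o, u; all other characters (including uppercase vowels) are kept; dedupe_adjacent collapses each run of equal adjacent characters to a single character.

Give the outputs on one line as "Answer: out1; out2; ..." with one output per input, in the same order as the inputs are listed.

Execution, op by op:
  "opuf" -> "fupo" -> "jyts" -> "JYTS" -> "STYJ"
  "jesmvnlt" -> "tlnvmsej" -> "xprzqwin" -> "XPRZQWIN" -> "NIWQZRPX"
  "mmxrfgcvs" -> "svcgfrxmm" -> "wzgkjvbqq" -> "WZGKJVBQQ" -> "QQBVJKGZW"
  "oxfilamyzhsy" -> "yshzymalifxo" -> "cwldcqepmjbs" -> "CWLDCQEPMJBS" -> "SBJMPEQCDLWC"
  "gzkvmbip" -> "pibmvkzg" -> "tmfqzodk" -> "TMFQZODK" -> "KDOZQFMT"
  "fwqbexh" -> "hxebqwf" -> "lbifuaj" -> "LBIFUAJ" -> "JAUFIBL"

"STYJ"; "NIWQZRPX"; "QQBVJKGZW"; "SBJMPEQCDLWC"; "KDOZQFMT"; "JAUFIBL"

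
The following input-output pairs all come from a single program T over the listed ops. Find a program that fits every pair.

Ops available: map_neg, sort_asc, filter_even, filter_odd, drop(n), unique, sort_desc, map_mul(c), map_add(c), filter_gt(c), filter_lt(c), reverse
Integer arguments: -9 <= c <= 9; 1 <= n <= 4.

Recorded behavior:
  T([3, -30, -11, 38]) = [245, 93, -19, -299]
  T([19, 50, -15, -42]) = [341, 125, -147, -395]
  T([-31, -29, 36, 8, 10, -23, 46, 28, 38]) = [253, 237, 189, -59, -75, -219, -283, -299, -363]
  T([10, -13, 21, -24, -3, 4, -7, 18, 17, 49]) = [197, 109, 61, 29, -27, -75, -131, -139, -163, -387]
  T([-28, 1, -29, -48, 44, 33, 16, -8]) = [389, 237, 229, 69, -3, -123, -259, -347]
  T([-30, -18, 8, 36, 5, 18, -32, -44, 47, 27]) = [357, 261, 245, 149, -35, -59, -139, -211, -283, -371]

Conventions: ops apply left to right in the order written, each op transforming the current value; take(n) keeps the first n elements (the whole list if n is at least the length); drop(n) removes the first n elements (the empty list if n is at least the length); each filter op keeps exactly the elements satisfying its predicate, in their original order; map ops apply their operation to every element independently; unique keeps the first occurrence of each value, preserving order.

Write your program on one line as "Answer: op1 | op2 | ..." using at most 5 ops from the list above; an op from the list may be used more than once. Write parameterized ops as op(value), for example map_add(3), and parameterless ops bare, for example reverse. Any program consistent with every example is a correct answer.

map_mul(2) | map_mul(-4) | map_add(5) | reverse | sort_desc

Check, running the answer program on each example:
  [3, -30, -11, 38] -> [6, -60, -22, 76] -> [-24, 240, 88, -304] -> [-19, 245, 93, -299] -> [-299, 93, 245, -19] -> [245, 93, -19, -299]
  [19, 50, -15, -42] -> [38, 100, -30, -84] -> [-152, -400, 120, 336] -> [-147, -395, 125, 341] -> [341, 125, -395, -147] -> [341, 125, -147, -395]
  [-31, -29, 36, 8, 10, -23, 46, 28, 38] -> [-62, -58, 72, 16, 20, -46, 92, 56, 76] -> [248, 232, -288, -64, -80, 184, -368, -224, -304] -> [253, 237, -283, -59, -75, 189, -363, -219, -299] -> [-299, -219, -363, 189, -75, -59, -283, 237, 253] -> [253, 237, 189, -59, -75, -219, -283, -299, -363]
  [10, -13, 21, -24, -3, 4, -7, 18, 17, 49] -> [20, -26, 42, -48, -6, 8, -14, 36, 34, 98] -> [-80, 104, -168, 192, 24, -32, 56, -144, -136, -392] -> [-75, 109, -163, 197, 29, -27, 61, -139, -131, -387] -> [-387, -131, -139, 61, -27, 29, 197, -163, 109, -75] -> [197, 109, 61, 29, -27, -75, -131, -139, -163, -387]
  [-28, 1, -29, -48, 44, 33, 16, -8] -> [-56, 2, -58, -96, 88, 66, 32, -16] -> [224, -8, 232, 384, -352, -264, -128, 64] -> [229, -3, 237, 389, -347, -259, -123, 69] -> [69, -123, -259, -347, 389, 237, -3, 229] -> [389, 237, 229, 69, -3, -123, -259, -347]
  [-30, -18, 8, 36, 5, 18, -32, -44, 47, 27] -> [-60, -36, 16, 72, 10, 36, -64, -88, 94, 54] -> [240, 144, -64, -288, -40, -144, 256, 352, -376, -216] -> [245, 149, -59, -283, -35, -139, 261, 357, -371, -211] -> [-211, -371, 357, 261, -139, -35, -283, -59, 149, 245] -> [357, 261, 245, 149, -35, -59, -139, -211, -283, -371]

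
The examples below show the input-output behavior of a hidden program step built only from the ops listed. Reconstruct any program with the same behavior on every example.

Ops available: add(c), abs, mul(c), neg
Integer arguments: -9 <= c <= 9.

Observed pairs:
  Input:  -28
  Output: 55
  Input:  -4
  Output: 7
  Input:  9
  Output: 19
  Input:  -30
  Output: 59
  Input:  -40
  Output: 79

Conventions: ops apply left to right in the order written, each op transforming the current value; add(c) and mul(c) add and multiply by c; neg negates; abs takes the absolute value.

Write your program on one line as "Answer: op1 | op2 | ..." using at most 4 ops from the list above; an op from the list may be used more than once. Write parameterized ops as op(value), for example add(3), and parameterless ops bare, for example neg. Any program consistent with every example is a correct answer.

mul(2) | add(1) | neg | abs

Check, running the answer program on each example:
  -28 -> -56 -> -55 -> 55 -> 55
  -4 -> -8 -> -7 -> 7 -> 7
  9 -> 18 -> 19 -> -19 -> 19
  -30 -> -60 -> -59 -> 59 -> 59
  -40 -> -80 -> -79 -> 79 -> 79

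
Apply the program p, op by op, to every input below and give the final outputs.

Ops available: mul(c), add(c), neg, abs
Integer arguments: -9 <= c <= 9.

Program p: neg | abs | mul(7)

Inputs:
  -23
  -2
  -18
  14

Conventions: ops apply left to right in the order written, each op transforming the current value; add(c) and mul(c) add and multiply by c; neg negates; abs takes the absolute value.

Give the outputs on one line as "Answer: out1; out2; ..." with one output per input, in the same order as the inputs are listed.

Execution, op by op:
  -23 -> 23 -> 23 -> 161
  -2 -> 2 -> 2 -> 14
  -18 -> 18 -> 18 -> 126
  14 -> -14 -> 14 -> 98

161; 14; 126; 98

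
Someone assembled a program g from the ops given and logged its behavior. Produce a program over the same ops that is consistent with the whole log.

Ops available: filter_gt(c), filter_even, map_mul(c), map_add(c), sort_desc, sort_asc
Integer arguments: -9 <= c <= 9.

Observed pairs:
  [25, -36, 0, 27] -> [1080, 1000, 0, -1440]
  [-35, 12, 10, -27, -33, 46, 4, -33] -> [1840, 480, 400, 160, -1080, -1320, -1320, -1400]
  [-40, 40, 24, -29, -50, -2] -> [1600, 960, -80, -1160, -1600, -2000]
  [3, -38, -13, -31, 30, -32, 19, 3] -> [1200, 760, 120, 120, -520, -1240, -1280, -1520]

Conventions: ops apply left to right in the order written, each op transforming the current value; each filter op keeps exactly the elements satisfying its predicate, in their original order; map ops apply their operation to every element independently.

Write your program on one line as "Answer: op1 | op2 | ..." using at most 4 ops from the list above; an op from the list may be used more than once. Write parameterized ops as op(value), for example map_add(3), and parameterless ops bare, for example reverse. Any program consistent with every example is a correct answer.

sort_asc | sort_desc | map_mul(-8) | map_mul(-5)

Check, running the answer program on each example:
  [25, -36, 0, 27] -> [-36, 0, 25, 27] -> [27, 25, 0, -36] -> [-216, -200, 0, 288] -> [1080, 1000, 0, -1440]
  [-35, 12, 10, -27, -33, 46, 4, -33] -> [-35, -33, -33, -27, 4, 10, 12, 46] -> [46, 12, 10, 4, -27, -33, -33, -35] -> [-368, -96, -80, -32, 216, 264, 264, 280] -> [1840, 480, 400, 160, -1080, -1320, -1320, -1400]
  [-40, 40, 24, -29, -50, -2] -> [-50, -40, -29, -2, 24, 40] -> [40, 24, -2, -29, -40, -50] -> [-320, -192, 16, 232, 320, 400] -> [1600, 960, -80, -1160, -1600, -2000]
  [3, -38, -13, -31, 30, -32, 19, 3] -> [-38, -32, -31, -13, 3, 3, 19, 30] -> [30, 19, 3, 3, -13, -31, -32, -38] -> [-240, -152, -24, -24, 104, 248, 256, 304] -> [1200, 760, 120, 120, -520, -1240, -1280, -1520]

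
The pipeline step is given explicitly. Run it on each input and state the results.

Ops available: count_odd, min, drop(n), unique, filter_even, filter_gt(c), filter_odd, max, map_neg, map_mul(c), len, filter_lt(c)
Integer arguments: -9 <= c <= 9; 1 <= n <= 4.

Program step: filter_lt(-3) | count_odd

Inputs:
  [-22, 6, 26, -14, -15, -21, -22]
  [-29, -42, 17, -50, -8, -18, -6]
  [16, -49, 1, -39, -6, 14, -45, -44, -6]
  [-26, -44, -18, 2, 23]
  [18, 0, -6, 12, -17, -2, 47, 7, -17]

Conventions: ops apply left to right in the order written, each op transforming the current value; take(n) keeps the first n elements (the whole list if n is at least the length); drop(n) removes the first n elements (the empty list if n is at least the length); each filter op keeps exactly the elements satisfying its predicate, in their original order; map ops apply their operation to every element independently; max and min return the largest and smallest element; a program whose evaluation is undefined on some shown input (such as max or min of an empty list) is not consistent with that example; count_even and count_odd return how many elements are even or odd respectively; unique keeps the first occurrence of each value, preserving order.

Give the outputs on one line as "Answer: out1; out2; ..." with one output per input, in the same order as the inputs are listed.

2; 1; 3; 0; 2

Execution, op by op:
  [-22, 6, 26, -14, -15, -21, -22] -> [-22, -14, -15, -21, -22] -> 2
  [-29, -42, 17, -50, -8, -18, -6] -> [-29, -42, -50, -8, -18, -6] -> 1
  [16, -49, 1, -39, -6, 14, -45, -44, -6] -> [-49, -39, -6, -45, -44, -6] -> 3
  [-26, -44, -18, 2, 23] -> [-26, -44, -18] -> 0
  [18, 0, -6, 12, -17, -2, 47, 7, -17] -> [-6, -17, -17] -> 2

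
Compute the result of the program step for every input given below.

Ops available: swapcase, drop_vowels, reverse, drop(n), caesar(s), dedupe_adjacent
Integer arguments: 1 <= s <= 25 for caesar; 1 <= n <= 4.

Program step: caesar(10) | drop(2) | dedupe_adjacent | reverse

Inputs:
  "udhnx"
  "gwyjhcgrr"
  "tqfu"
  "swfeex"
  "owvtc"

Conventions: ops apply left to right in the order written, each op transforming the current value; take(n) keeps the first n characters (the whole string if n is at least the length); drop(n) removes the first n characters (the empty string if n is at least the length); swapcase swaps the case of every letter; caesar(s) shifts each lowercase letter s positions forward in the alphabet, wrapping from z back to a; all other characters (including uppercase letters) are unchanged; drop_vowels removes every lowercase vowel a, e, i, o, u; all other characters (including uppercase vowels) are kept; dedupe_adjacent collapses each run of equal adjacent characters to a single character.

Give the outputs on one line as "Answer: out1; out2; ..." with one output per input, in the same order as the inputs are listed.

Execution, op by op:
  "udhnx" -> "enrxh" -> "rxh" -> "rxh" -> "hxr"
  "gwyjhcgrr" -> "qgitrmqbb" -> "itrmqbb" -> "itrmqb" -> "bqmrti"
  "tqfu" -> "dape" -> "pe" -> "pe" -> "ep"
  "swfeex" -> "cgpooh" -> "pooh" -> "poh" -> "hop"
  "owvtc" -> "ygfdm" -> "fdm" -> "fdm" -> "mdf"

"hxr"; "bqmrti"; "ep"; "hop"; "mdf"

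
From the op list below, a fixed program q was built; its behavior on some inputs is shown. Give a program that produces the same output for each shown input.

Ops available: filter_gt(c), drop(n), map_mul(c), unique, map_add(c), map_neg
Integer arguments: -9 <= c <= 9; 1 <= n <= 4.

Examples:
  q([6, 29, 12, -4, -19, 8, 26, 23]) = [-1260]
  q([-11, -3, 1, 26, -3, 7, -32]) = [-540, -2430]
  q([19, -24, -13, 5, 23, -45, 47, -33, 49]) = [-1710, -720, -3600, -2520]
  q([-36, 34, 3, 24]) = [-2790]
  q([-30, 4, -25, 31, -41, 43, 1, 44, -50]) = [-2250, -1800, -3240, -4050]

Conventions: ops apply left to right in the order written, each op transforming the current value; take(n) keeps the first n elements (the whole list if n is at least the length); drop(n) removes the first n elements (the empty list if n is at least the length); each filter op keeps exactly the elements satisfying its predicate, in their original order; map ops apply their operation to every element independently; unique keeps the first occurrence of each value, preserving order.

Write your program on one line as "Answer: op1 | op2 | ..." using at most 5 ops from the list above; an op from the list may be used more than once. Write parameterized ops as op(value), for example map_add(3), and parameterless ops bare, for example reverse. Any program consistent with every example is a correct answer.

map_add(5) | map_mul(-9) | map_mul(2) | filter_gt(4) | map_mul(-5)

Check, running the answer program on each example:
  [6, 29, 12, -4, -19, 8, 26, 23] -> [11, 34, 17, 1, -14, 13, 31, 28] -> [-99, -306, -153, -9, 126, -117, -279, -252] -> [-198, -612, -306, -18, 252, -234, -558, -504] -> [252] -> [-1260]
  [-11, -3, 1, 26, -3, 7, -32] -> [-6, 2, 6, 31, 2, 12, -27] -> [54, -18, -54, -279, -18, -108, 243] -> [108, -36, -108, -558, -36, -216, 486] -> [108, 486] -> [-540, -2430]
  [19, -24, -13, 5, 23, -45, 47, -33, 49] -> [24, -19, -8, 10, 28, -40, 52, -28, 54] -> [-216, 171, 72, -90, -252, 360, -468, 252, -486] -> [-432, 342, 144, -180, -504, 720, -936, 504, -972] -> [342, 144, 720, 504] -> [-1710, -720, -3600, -2520]
  [-36, 34, 3, 24] -> [-31, 39, 8, 29] -> [279, -351, -72, -261] -> [558, -702, -144, -522] -> [558] -> [-2790]
  [-30, 4, -25, 31, -41, 43, 1, 44, -50] -> [-25, 9, -20, 36, -36, 48, 6, 49, -45] -> [225, -81, 180, -324, 324, -432, -54, -441, 405] -> [450, -162, 360, -648, 648, -864, -108, -882, 810] -> [450, 360, 648, 810] -> [-2250, -1800, -3240, -4050]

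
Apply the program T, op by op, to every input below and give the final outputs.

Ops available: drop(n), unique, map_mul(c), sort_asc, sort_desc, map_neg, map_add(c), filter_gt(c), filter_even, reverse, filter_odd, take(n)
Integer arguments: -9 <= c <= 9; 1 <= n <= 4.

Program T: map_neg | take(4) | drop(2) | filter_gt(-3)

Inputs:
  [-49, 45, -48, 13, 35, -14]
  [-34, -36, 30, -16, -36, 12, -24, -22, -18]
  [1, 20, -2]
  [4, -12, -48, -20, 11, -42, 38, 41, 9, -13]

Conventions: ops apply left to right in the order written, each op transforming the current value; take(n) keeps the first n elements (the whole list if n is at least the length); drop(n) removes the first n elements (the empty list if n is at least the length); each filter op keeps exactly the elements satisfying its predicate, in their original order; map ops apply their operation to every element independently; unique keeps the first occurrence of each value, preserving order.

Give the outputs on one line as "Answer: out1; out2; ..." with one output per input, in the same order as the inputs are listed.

[48]; [16]; [2]; [48, 20]

Execution, op by op:
  [-49, 45, -48, 13, 35, -14] -> [49, -45, 48, -13, -35, 14] -> [49, -45, 48, -13] -> [48, -13] -> [48]
  [-34, -36, 30, -16, -36, 12, -24, -22, -18] -> [34, 36, -30, 16, 36, -12, 24, 22, 18] -> [34, 36, -30, 16] -> [-30, 16] -> [16]
  [1, 20, -2] -> [-1, -20, 2] -> [-1, -20, 2] -> [2] -> [2]
  [4, -12, -48, -20, 11, -42, 38, 41, 9, -13] -> [-4, 12, 48, 20, -11, 42, -38, -41, -9, 13] -> [-4, 12, 48, 20] -> [48, 20] -> [48, 20]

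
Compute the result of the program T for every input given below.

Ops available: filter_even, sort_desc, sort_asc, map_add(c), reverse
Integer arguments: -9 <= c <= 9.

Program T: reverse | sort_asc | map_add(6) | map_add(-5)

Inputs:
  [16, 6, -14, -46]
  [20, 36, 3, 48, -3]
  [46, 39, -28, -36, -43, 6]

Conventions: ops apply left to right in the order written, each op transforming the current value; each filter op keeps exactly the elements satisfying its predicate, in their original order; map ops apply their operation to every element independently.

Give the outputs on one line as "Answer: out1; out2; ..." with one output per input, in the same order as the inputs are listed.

[-45, -13, 7, 17]; [-2, 4, 21, 37, 49]; [-42, -35, -27, 7, 40, 47]

Execution, op by op:
  [16, 6, -14, -46] -> [-46, -14, 6, 16] -> [-46, -14, 6, 16] -> [-40, -8, 12, 22] -> [-45, -13, 7, 17]
  [20, 36, 3, 48, -3] -> [-3, 48, 3, 36, 20] -> [-3, 3, 20, 36, 48] -> [3, 9, 26, 42, 54] -> [-2, 4, 21, 37, 49]
  [46, 39, -28, -36, -43, 6] -> [6, -43, -36, -28, 39, 46] -> [-43, -36, -28, 6, 39, 46] -> [-37, -30, -22, 12, 45, 52] -> [-42, -35, -27, 7, 40, 47]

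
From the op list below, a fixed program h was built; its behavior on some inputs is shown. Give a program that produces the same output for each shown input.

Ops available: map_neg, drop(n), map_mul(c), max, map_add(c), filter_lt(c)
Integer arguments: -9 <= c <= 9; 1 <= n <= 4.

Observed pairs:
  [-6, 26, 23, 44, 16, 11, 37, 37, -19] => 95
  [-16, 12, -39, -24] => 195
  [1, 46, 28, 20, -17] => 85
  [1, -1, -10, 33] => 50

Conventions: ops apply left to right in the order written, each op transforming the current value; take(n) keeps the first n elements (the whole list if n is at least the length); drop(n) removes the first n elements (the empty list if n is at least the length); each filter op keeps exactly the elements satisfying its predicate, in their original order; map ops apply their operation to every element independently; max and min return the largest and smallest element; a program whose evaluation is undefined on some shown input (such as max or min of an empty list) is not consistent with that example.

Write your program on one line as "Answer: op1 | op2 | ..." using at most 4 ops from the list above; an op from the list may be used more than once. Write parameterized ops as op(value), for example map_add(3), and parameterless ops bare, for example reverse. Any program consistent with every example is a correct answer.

filter_lt(8) | drop(1) | map_mul(-5) | max

Check, running the answer program on each example:
  [-6, 26, 23, 44, 16, 11, 37, 37, -19] -> [-6, -19] -> [-19] -> [95] -> 95
  [-16, 12, -39, -24] -> [-16, -39, -24] -> [-39, -24] -> [195, 120] -> 195
  [1, 46, 28, 20, -17] -> [1, -17] -> [-17] -> [85] -> 85
  [1, -1, -10, 33] -> [1, -1, -10] -> [-1, -10] -> [5, 50] -> 50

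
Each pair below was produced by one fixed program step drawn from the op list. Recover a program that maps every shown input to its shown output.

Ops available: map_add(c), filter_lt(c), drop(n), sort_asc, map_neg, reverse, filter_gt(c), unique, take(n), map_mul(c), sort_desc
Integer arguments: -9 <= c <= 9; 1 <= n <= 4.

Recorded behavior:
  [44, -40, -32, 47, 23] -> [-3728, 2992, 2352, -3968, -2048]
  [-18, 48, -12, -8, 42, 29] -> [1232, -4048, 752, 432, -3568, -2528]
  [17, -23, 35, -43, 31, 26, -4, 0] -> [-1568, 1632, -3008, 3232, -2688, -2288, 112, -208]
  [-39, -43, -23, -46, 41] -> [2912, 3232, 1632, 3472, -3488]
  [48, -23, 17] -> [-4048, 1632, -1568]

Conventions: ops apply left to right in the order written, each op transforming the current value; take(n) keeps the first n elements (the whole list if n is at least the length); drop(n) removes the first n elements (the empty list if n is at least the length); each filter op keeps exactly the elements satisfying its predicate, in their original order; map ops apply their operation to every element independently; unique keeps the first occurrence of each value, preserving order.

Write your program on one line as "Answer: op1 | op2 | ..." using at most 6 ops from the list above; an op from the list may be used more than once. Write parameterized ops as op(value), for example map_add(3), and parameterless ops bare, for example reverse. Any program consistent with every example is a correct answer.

map_mul(-2) | map_add(-6) | map_mul(-5) | map_add(-4) | map_mul(-8)

Check, running the answer program on each example:
  [44, -40, -32, 47, 23] -> [-88, 80, 64, -94, -46] -> [-94, 74, 58, -100, -52] -> [470, -370, -290, 500, 260] -> [466, -374, -294, 496, 256] -> [-3728, 2992, 2352, -3968, -2048]
  [-18, 48, -12, -8, 42, 29] -> [36, -96, 24, 16, -84, -58] -> [30, -102, 18, 10, -90, -64] -> [-150, 510, -90, -50, 450, 320] -> [-154, 506, -94, -54, 446, 316] -> [1232, -4048, 752, 432, -3568, -2528]
  [17, -23, 35, -43, 31, 26, -4, 0] -> [-34, 46, -70, 86, -62, -52, 8, 0] -> [-40, 40, -76, 80, -68, -58, 2, -6] -> [200, -200, 380, -400, 340, 290, -10, 30] -> [196, -204, 376, -404, 336, 286, -14, 26] -> [-1568, 1632, -3008, 3232, -2688, -2288, 112, -208]
  [-39, -43, -23, -46, 41] -> [78, 86, 46, 92, -82] -> [72, 80, 40, 86, -88] -> [-360, -400, -200, -430, 440] -> [-364, -404, -204, -434, 436] -> [2912, 3232, 1632, 3472, -3488]
  [48, -23, 17] -> [-96, 46, -34] -> [-102, 40, -40] -> [510, -200, 200] -> [506, -204, 196] -> [-4048, 1632, -1568]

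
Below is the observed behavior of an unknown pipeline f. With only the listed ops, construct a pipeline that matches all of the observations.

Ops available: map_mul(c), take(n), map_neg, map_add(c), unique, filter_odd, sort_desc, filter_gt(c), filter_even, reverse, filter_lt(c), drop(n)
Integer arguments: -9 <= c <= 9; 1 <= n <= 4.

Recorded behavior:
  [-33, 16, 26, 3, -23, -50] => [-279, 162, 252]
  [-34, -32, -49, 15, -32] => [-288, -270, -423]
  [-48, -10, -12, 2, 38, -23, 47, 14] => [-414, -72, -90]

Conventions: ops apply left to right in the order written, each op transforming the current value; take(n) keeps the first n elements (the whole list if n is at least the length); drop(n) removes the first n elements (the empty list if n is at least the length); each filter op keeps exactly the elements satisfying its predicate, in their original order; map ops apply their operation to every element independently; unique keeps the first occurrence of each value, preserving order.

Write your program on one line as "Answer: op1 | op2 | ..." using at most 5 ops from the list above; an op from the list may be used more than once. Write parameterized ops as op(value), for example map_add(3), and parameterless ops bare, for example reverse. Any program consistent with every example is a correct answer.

take(4) | take(3) | map_add(2) | map_mul(9)

Check, running the answer program on each example:
  [-33, 16, 26, 3, -23, -50] -> [-33, 16, 26, 3] -> [-33, 16, 26] -> [-31, 18, 28] -> [-279, 162, 252]
  [-34, -32, -49, 15, -32] -> [-34, -32, -49, 15] -> [-34, -32, -49] -> [-32, -30, -47] -> [-288, -270, -423]
  [-48, -10, -12, 2, 38, -23, 47, 14] -> [-48, -10, -12, 2] -> [-48, -10, -12] -> [-46, -8, -10] -> [-414, -72, -90]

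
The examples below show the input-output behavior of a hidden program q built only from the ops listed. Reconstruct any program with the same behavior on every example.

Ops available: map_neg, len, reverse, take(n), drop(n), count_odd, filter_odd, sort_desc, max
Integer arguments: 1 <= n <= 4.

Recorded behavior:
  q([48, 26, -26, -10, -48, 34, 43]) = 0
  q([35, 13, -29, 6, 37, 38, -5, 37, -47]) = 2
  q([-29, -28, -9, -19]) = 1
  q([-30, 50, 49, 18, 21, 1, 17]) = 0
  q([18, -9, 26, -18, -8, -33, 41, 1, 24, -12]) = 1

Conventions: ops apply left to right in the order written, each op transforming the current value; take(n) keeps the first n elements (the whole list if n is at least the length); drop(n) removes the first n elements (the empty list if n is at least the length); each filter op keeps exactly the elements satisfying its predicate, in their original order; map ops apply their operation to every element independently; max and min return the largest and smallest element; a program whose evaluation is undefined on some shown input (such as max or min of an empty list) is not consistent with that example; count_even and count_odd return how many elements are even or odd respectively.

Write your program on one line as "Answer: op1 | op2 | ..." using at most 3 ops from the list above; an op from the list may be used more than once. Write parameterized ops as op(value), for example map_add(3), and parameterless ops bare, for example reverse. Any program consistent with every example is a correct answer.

map_neg | take(2) | count_odd

Check, running the answer program on each example:
  [48, 26, -26, -10, -48, 34, 43] -> [-48, -26, 26, 10, 48, -34, -43] -> [-48, -26] -> 0
  [35, 13, -29, 6, 37, 38, -5, 37, -47] -> [-35, -13, 29, -6, -37, -38, 5, -37, 47] -> [-35, -13] -> 2
  [-29, -28, -9, -19] -> [29, 28, 9, 19] -> [29, 28] -> 1
  [-30, 50, 49, 18, 21, 1, 17] -> [30, -50, -49, -18, -21, -1, -17] -> [30, -50] -> 0
  [18, -9, 26, -18, -8, -33, 41, 1, 24, -12] -> [-18, 9, -26, 18, 8, 33, -41, -1, -24, 12] -> [-18, 9] -> 1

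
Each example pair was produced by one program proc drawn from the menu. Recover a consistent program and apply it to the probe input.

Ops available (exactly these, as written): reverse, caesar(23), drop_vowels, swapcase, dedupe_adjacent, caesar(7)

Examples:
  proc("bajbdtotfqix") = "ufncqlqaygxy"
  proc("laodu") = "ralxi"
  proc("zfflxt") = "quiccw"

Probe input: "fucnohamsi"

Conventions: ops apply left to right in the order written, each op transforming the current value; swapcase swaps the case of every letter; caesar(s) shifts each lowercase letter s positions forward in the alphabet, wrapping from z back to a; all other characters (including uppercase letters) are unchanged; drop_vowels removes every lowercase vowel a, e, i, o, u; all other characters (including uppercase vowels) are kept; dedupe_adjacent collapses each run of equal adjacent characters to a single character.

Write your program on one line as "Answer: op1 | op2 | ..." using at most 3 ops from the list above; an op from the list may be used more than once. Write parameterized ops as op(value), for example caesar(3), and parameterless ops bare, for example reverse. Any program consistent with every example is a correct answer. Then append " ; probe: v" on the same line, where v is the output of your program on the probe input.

caesar(23) | reverse ; probe: "fpjxelkzrc"

Check, running the answer program on each example:
  "bajbdtotfqix" -> "yxgyaqlqcnfu" -> "ufncqlqaygxy"
  "laodu" -> "ixlar" -> "ralxi"
  "zfflxt" -> "wcciuq" -> "quiccw"
  probe: "fucnohamsi" -> "crzklexjpf" -> "fpjxelkzrc"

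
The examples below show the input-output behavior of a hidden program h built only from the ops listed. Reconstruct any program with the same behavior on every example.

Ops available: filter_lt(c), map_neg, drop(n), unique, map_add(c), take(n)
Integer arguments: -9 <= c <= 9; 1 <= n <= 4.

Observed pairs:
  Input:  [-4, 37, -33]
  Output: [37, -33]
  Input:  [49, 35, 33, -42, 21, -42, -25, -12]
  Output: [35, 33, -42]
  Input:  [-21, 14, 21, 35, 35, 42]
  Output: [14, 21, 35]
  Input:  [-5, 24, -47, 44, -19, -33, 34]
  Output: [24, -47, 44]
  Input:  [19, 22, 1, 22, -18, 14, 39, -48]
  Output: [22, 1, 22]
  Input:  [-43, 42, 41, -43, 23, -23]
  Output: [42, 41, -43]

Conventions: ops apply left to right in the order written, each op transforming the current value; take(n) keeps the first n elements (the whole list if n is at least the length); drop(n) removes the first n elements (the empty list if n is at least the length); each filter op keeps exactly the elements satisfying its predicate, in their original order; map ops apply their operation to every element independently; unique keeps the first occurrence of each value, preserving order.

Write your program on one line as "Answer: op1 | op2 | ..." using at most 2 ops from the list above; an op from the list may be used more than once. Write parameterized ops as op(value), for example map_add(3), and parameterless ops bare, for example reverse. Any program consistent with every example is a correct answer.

take(4) | drop(1)

Check, running the answer program on each example:
  [-4, 37, -33] -> [-4, 37, -33] -> [37, -33]
  [49, 35, 33, -42, 21, -42, -25, -12] -> [49, 35, 33, -42] -> [35, 33, -42]
  [-21, 14, 21, 35, 35, 42] -> [-21, 14, 21, 35] -> [14, 21, 35]
  [-5, 24, -47, 44, -19, -33, 34] -> [-5, 24, -47, 44] -> [24, -47, 44]
  [19, 22, 1, 22, -18, 14, 39, -48] -> [19, 22, 1, 22] -> [22, 1, 22]
  [-43, 42, 41, -43, 23, -23] -> [-43, 42, 41, -43] -> [42, 41, -43]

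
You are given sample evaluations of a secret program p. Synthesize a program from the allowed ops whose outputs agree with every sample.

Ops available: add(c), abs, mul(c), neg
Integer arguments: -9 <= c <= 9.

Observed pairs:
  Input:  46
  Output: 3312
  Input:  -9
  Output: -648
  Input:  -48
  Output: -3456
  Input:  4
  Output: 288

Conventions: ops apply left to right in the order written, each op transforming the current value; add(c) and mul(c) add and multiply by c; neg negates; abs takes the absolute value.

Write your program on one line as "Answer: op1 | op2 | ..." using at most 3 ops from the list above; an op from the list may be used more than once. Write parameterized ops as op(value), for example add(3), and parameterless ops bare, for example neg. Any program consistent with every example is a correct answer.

mul(-8) | mul(9) | neg

Check, running the answer program on each example:
  46 -> -368 -> -3312 -> 3312
  -9 -> 72 -> 648 -> -648
  -48 -> 384 -> 3456 -> -3456
  4 -> -32 -> -288 -> 288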